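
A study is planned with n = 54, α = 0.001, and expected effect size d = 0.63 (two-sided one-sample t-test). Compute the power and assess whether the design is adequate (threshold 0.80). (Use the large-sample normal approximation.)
Power ≈ 0.91; the study is adequately powered (power ≥ 0.80)

Power calculation (one-sample t-test, normal approximation):
z_β = d · √n - z_{α/2}
z_β = 0.63 · √54 - 3.291
z_β = 0.63 · 7.348 - 3.291
z_β = 1.339

Power = Φ(z_β) = Φ(1.339) ≈ 0.910

Effect size d = 0.63 is medium by Cohen's convention (0.2/0.5/0.8).

Threshold: power ≥ 0.80 is conventionally adequate.
Power ≈ 0.91 → the study is adequately powered (power ≥ 0.80).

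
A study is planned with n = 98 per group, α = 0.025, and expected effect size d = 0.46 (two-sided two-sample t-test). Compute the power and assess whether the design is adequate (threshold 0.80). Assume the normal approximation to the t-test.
Power ≈ 0.84; the study is adequately powered (power ≥ 0.80)

Power calculation (two-sample t-test, normal approximation):
z_β = d · √(n/2) - z_{α/2}
z_β = 0.46 · √(98/2) - 2.241
z_β = 0.46 · 7.000 - 2.241
z_β = 0.979

Power = Φ(z_β) = Φ(0.979) ≈ 0.836

Effect size d = 0.46 is small by Cohen's convention (0.2/0.5/0.8).

Threshold: power ≥ 0.80 is conventionally adequate.
Power ≈ 0.84 → the study is adequately powered (power ≥ 0.80).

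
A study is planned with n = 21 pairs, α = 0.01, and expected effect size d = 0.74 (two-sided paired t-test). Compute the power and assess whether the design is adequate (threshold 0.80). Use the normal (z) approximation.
Power ≈ 0.79; the study is underpowered (power < 0.80)

Power calculation (paired t-test, normal approximation):
z_β = d · √n - z_{α/2}
z_β = 0.74 · √21 - 2.576
z_β = 0.74 · 4.583 - 2.576
z_β = 0.815

Power = Φ(z_β) = Φ(0.815) ≈ 0.793

Effect size d = 0.74 is medium by Cohen's convention (0.2/0.5/0.8).

Threshold: power ≥ 0.80 is conventionally adequate.
Power ≈ 0.79 → the study is underpowered (power < 0.80).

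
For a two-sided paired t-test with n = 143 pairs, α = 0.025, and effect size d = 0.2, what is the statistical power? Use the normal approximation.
Power ≈ 0.56

Power calculation (paired t-test, normal approximation):
z_β = d · √n - z_{α/2}
z_β = 0.2 · √143 - 2.241
z_β = 0.2 · 11.958 - 2.241
z_β = 0.150

Power = Φ(z_β) = Φ(0.150) ≈ 0.560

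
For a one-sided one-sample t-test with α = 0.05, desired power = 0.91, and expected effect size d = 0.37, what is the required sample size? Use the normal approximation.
n = 66

Sample size formula (one-sample t-test, normal approximation):
n = ((z_α + z_β) / d)²

z_α = 1.645 (for α = 0.05, one-sided)
z_β = 1.341 (for power = 0.91)
d = 0.37

n = ((1.645 + 1.341) / 0.37)²
n = (8.070)²
n ≈ 65.12
Round up to the next whole number: n = 66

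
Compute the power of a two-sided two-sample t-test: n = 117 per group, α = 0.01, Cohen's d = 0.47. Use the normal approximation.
Power ≈ 0.85

Power calculation (two-sample t-test, normal approximation):
z_β = d · √(n/2) - z_{α/2}
z_β = 0.47 · √(117/2) - 2.576
z_β = 0.47 · 7.649 - 2.576
z_β = 1.019

Power = Φ(z_β) = Φ(1.019) ≈ 0.846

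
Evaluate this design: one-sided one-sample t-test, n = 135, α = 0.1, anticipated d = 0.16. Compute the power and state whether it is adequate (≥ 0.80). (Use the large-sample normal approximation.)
Power ≈ 0.72; the study is underpowered (power < 0.80)

Power calculation (one-sample t-test, normal approximation):
z_β = d · √n - z_α
z_β = 0.16 · √135 - 1.282
z_β = 0.16 · 11.619 - 1.282
z_β = 0.577

Power = Φ(z_β) = Φ(0.577) ≈ 0.718

Effect size d = 0.16 is very small by Cohen's convention (0.2/0.5/0.8).

Threshold: power ≥ 0.80 is conventionally adequate.
Power ≈ 0.72 → the study is underpowered (power < 0.80).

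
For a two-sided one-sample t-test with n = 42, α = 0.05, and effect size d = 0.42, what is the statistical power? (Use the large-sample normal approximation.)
Power ≈ 0.78

Power calculation (one-sample t-test, normal approximation):
z_β = d · √n - z_{α/2}
z_β = 0.42 · √42 - 1.960
z_β = 0.42 · 6.481 - 1.960
z_β = 0.762

Power = Φ(z_β) = Φ(0.762) ≈ 0.777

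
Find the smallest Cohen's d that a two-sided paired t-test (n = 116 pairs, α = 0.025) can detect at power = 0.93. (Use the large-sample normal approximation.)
d ≈ 0.35

Minimum detectable effect (paired t-test, normal approximation):
d = (z_{α/2} + z_β) / √n
d = (2.241 + 1.476) / √116
d = 3.717 / 10.770
d ≈ 0.35

By Cohen's convention (0.2 small / 0.5 medium / 0.8 large): small effect.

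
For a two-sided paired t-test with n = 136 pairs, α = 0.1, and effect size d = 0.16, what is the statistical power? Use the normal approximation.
Power ≈ 0.59

Power calculation (paired t-test, normal approximation):
z_β = d · √n - z_{α/2}
z_β = 0.16 · √136 - 1.645
z_β = 0.16 · 11.662 - 1.645
z_β = 0.221

Power = Φ(z_β) = Φ(0.221) ≈ 0.587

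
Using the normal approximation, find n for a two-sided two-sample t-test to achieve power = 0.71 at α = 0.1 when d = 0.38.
n = 67 per group

Sample size formula (two-sample t-test, normal approximation):
n = 2 · ((z_{α/2} + z_β) / d)²

z_{α/2} = 1.645 (for α = 0.1, two-sided)
z_β = 0.553 (for power = 0.71)
d = 0.38

n = 2 · ((1.645 + 0.553) / 0.38)²
n = 2 · (5.784)²
n ≈ 66.91
Round up to the next whole number: n = 67 per group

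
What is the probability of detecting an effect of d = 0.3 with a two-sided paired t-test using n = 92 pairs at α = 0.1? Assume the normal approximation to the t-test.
Power ≈ 0.89

Power calculation (paired t-test, normal approximation):
z_β = d · √n - z_{α/2}
z_β = 0.3 · √92 - 1.645
z_β = 0.3 · 9.592 - 1.645
z_β = 1.233

Power = Φ(z_β) = Φ(1.233) ≈ 0.891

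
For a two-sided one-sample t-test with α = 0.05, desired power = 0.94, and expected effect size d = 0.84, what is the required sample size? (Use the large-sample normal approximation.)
n = 18

Sample size formula (one-sample t-test, normal approximation):
n = ((z_{α/2} + z_β) / d)²

z_{α/2} = 1.960 (for α = 0.05, two-sided)
z_β = 1.555 (for power = 0.94)
d = 0.84

n = ((1.960 + 1.555) / 0.84)²
n = (4.185)²
n ≈ 17.51
Round up to the next whole number: n = 18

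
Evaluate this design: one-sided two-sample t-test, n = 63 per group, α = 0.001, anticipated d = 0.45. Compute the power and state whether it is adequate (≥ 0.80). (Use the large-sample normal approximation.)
Power ≈ 0.29; the study is underpowered (power < 0.80)

Power calculation (two-sample t-test, normal approximation):
z_β = d · √(n/2) - z_α
z_β = 0.45 · √(63/2) - 3.090
z_β = 0.45 · 5.612 - 3.090
z_β = -0.565

Power = Φ(z_β) = Φ(-0.565) ≈ 0.286

Effect size d = 0.45 is small by Cohen's convention (0.2/0.5/0.8).

Threshold: power ≥ 0.80 is conventionally adequate.
Power ≈ 0.29 → the study is underpowered (power < 0.80).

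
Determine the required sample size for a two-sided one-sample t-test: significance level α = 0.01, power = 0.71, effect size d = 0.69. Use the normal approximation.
n = 21

Sample size formula (one-sample t-test, normal approximation):
n = ((z_{α/2} + z_β) / d)²

z_{α/2} = 2.576 (for α = 0.01, two-sided)
z_β = 0.553 (for power = 0.71)
d = 0.69

n = ((2.576 + 0.553) / 0.69)²
n = (4.535)²
n ≈ 20.57
Round up to the next whole number: n = 21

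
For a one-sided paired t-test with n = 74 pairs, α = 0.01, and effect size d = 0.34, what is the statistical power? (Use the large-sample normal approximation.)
Power ≈ 0.73

Power calculation (paired t-test, normal approximation):
z_β = d · √n - z_α
z_β = 0.34 · √74 - 2.326
z_β = 0.34 · 8.602 - 2.326
z_β = 0.598

Power = Φ(z_β) = Φ(0.598) ≈ 0.725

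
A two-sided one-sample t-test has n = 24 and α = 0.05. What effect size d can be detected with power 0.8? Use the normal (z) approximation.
d ≈ 0.57

Minimum detectable effect (one-sample t-test, normal approximation):
d = (z_{α/2} + z_β) / √n
d = (1.960 + 0.842) / √24
d = 2.802 / 4.899
d ≈ 0.57

By Cohen's convention (0.2 small / 0.5 medium / 0.8 large): medium effect.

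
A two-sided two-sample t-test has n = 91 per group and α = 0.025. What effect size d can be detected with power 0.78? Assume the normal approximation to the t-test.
d ≈ 0.45

Minimum detectable effect (two-sample t-test, normal approximation):
d = (z_{α/2} + z_β) / √(n/2)
d = (2.241 + 0.772) / √(91/2)
d = 3.014 / 6.745
d ≈ 0.45

By Cohen's convention (0.2 small / 0.5 medium / 0.8 large): small effect.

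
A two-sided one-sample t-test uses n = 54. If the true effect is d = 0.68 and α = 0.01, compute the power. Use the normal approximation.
Power ≈ 0.99

Power calculation (one-sample t-test, normal approximation):
z_β = d · √n - z_{α/2}
z_β = 0.68 · √54 - 2.576
z_β = 0.68 · 7.348 - 2.576
z_β = 2.421

Power = Φ(z_β) = Φ(2.421) ≈ 0.992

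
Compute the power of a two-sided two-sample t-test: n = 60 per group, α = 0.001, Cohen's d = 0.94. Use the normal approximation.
Power ≈ 0.97

Power calculation (two-sample t-test, normal approximation):
z_β = d · √(n/2) - z_{α/2}
z_β = 0.94 · √(60/2) - 3.291
z_β = 0.94 · 5.477 - 3.291
z_β = 1.858

Power = Φ(z_β) = Φ(1.858) ≈ 0.968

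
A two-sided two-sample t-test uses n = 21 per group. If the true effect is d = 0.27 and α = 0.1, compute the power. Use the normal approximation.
Power ≈ 0.22

Power calculation (two-sample t-test, normal approximation):
z_β = d · √(n/2) - z_{α/2}
z_β = 0.27 · √(21/2) - 1.645
z_β = 0.27 · 3.240 - 1.645
z_β = -0.770

Power = Φ(z_β) = Φ(-0.770) ≈ 0.221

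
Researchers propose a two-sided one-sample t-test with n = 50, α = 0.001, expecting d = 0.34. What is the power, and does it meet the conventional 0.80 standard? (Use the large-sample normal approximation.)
Power ≈ 0.19; the study is underpowered (power < 0.80)

Power calculation (one-sample t-test, normal approximation):
z_β = d · √n - z_{α/2}
z_β = 0.34 · √50 - 3.291
z_β = 0.34 · 7.071 - 3.291
z_β = -0.886

Power = Φ(z_β) = Φ(-0.886) ≈ 0.188

Effect size d = 0.34 is small by Cohen's convention (0.2/0.5/0.8).

Threshold: power ≥ 0.80 is conventionally adequate.
Power ≈ 0.19 → the study is underpowered (power < 0.80).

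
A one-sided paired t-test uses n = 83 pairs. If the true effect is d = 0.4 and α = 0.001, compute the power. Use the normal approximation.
Power ≈ 0.71

Power calculation (paired t-test, normal approximation):
z_β = d · √n - z_α
z_β = 0.4 · √83 - 3.090
z_β = 0.4 · 9.110 - 3.090
z_β = 0.554

Power = Φ(z_β) = Φ(0.554) ≈ 0.710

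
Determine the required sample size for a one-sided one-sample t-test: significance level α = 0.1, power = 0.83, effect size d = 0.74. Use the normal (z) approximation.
n = 10

Sample size formula (one-sample t-test, normal approximation):
n = ((z_α + z_β) / d)²

z_α = 1.282 (for α = 0.1, one-sided)
z_β = 0.954 (for power = 0.83)
d = 0.74

n = ((1.282 + 0.954) / 0.74)²
n = (3.022)²
n ≈ 9.13
Round up to the next whole number: n = 10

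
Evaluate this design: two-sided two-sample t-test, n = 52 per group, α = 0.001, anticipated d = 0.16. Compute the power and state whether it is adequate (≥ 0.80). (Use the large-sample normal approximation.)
Power ≈ 0.01; the study is underpowered (power < 0.80)

Power calculation (two-sample t-test, normal approximation):
z_β = d · √(n/2) - z_{α/2}
z_β = 0.16 · √(52/2) - 3.291
z_β = 0.16 · 5.099 - 3.291
z_β = -2.475

Power = Φ(z_β) = Φ(-2.475) ≈ 0.007

Effect size d = 0.16 is very small by Cohen's convention (0.2/0.5/0.8).

Threshold: power ≥ 0.80 is conventionally adequate.
Power ≈ 0.01 → the study is underpowered (power < 0.80).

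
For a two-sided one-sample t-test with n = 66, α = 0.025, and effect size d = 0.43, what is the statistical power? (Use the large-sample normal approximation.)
Power ≈ 0.89

Power calculation (one-sample t-test, normal approximation):
z_β = d · √n - z_{α/2}
z_β = 0.43 · √66 - 2.241
z_β = 0.43 · 8.124 - 2.241
z_β = 1.252

Power = Φ(z_β) = Φ(1.252) ≈ 0.895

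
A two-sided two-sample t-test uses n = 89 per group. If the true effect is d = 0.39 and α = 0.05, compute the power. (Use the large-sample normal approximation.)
Power ≈ 0.74

Power calculation (two-sample t-test, normal approximation):
z_β = d · √(n/2) - z_{α/2}
z_β = 0.39 · √(89/2) - 1.960
z_β = 0.39 · 6.671 - 1.960
z_β = 0.642

Power = Φ(z_β) = Φ(0.642) ≈ 0.739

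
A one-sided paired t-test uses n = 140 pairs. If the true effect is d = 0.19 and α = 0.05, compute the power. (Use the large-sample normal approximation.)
Power ≈ 0.73

Power calculation (paired t-test, normal approximation):
z_β = d · √n - z_α
z_β = 0.19 · √140 - 1.645
z_β = 0.19 · 11.832 - 1.645
z_β = 0.603

Power = Φ(z_β) = Φ(0.603) ≈ 0.727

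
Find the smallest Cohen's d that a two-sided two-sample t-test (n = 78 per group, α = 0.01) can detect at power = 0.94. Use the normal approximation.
d ≈ 0.66

Minimum detectable effect (two-sample t-test, normal approximation):
d = (z_{α/2} + z_β) / √(n/2)
d = (2.576 + 1.555) / √(78/2)
d = 4.131 / 6.245
d ≈ 0.66

By Cohen's convention (0.2 small / 0.5 medium / 0.8 large): medium effect.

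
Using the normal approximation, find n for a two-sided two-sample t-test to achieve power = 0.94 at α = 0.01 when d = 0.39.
n = 225 per group

Sample size formula (two-sample t-test, normal approximation):
n = 2 · ((z_{α/2} + z_β) / d)²

z_{α/2} = 2.576 (for α = 0.01, two-sided)
z_β = 1.555 (for power = 0.94)
d = 0.39

n = 2 · ((2.576 + 1.555) / 0.39)²
n = 2 · (10.592)²
n ≈ 224.38
Round up to the next whole number: n = 225 per group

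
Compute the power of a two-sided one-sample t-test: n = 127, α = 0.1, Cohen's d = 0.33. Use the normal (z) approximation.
Power ≈ 0.98

Power calculation (one-sample t-test, normal approximation):
z_β = d · √n - z_{α/2}
z_β = 0.33 · √127 - 1.645
z_β = 0.33 · 11.269 - 1.645
z_β = 2.074

Power = Φ(z_β) = Φ(2.074) ≈ 0.981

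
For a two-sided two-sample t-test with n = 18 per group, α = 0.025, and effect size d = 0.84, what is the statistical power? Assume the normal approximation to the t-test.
Power ≈ 0.61

Power calculation (two-sample t-test, normal approximation):
z_β = d · √(n/2) - z_{α/2}
z_β = 0.84 · √(18/2) - 2.241
z_β = 0.84 · 3.000 - 2.241
z_β = 0.279

Power = Φ(z_β) = Φ(0.279) ≈ 0.610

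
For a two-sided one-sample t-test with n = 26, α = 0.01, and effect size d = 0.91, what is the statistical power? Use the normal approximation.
Power ≈ 0.98

Power calculation (one-sample t-test, normal approximation):
z_β = d · √n - z_{α/2}
z_β = 0.91 · √26 - 2.576
z_β = 0.91 · 5.099 - 2.576
z_β = 2.064

Power = Φ(z_β) = Φ(2.064) ≈ 0.981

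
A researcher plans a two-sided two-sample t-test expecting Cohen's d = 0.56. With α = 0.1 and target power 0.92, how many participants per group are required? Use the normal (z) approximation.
n = 60 per group

Sample size formula (two-sample t-test, normal approximation):
n = 2 · ((z_{α/2} + z_β) / d)²

z_{α/2} = 1.645 (for α = 0.1, two-sided)
z_β = 1.405 (for power = 0.92)
d = 0.56

n = 2 · ((1.645 + 1.405) / 0.56)²
n = 2 · (5.446)²
n ≈ 59.32
Round up to the next whole number: n = 60 per group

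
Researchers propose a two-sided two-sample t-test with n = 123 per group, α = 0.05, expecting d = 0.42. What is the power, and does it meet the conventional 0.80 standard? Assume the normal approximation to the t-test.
Power ≈ 0.91; the study is adequately powered (power ≥ 0.80)

Power calculation (two-sample t-test, normal approximation):
z_β = d · √(n/2) - z_{α/2}
z_β = 0.42 · √(123/2) - 1.960
z_β = 0.42 · 7.842 - 1.960
z_β = 1.334

Power = Φ(z_β) = Φ(1.334) ≈ 0.909

Effect size d = 0.42 is small by Cohen's convention (0.2/0.5/0.8).

Threshold: power ≥ 0.80 is conventionally adequate.
Power ≈ 0.91 → the study is adequately powered (power ≥ 0.80).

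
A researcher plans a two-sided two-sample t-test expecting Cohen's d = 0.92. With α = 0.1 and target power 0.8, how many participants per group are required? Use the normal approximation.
n = 15 per group

Sample size formula (two-sample t-test, normal approximation):
n = 2 · ((z_{α/2} + z_β) / d)²

z_{α/2} = 1.645 (for α = 0.1, two-sided)
z_β = 0.842 (for power = 0.8)
d = 0.92

n = 2 · ((1.645 + 0.842) / 0.92)²
n = 2 · (2.703)²
n ≈ 14.61
Round up to the next whole number: n = 15 per group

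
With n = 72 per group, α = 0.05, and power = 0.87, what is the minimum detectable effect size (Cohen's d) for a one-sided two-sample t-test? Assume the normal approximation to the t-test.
d ≈ 0.46

Minimum detectable effect (two-sample t-test, normal approximation):
d = (z_α + z_β) / √(n/2)
d = (1.645 + 1.126) / √(72/2)
d = 2.771 / 6.000
d ≈ 0.46

By Cohen's convention (0.2 small / 0.5 medium / 0.8 large): small effect.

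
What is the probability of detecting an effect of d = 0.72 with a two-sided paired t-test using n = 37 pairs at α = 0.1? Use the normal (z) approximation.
Power ≈ 1.00

Power calculation (paired t-test, normal approximation):
z_β = d · √n - z_{α/2}
z_β = 0.72 · √37 - 1.645
z_β = 0.72 · 6.083 - 1.645
z_β = 2.735

Power = Φ(z_β) = Φ(2.735) ≈ 0.997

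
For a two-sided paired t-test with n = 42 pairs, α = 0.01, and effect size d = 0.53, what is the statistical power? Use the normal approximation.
Power ≈ 0.80

Power calculation (paired t-test, normal approximation):
z_β = d · √n - z_{α/2}
z_β = 0.53 · √42 - 2.576
z_β = 0.53 · 6.481 - 2.576
z_β = 0.859

Power = Φ(z_β) = Φ(0.859) ≈ 0.805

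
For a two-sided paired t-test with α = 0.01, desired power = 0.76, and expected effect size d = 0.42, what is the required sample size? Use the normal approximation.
n = 62 pairs

Sample size formula (paired t-test, normal approximation):
n = ((z_{α/2} + z_β) / d)²

z_{α/2} = 2.576 (for α = 0.01, two-sided)
z_β = 0.706 (for power = 0.76)
d = 0.42

n = ((2.576 + 0.706) / 0.42)²
n = (7.814)²
n ≈ 61.06
Round up to the next whole number: n = 62 pairs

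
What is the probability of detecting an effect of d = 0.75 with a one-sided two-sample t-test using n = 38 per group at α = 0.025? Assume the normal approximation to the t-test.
Power ≈ 0.90

Power calculation (two-sample t-test, normal approximation):
z_β = d · √(n/2) - z_α
z_β = 0.75 · √(38/2) - 1.960
z_β = 0.75 · 4.359 - 1.960
z_β = 1.309

Power = Φ(z_β) = Φ(1.309) ≈ 0.905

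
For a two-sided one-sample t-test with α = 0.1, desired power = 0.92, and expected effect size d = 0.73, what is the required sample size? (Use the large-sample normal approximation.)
n = 18

Sample size formula (one-sample t-test, normal approximation):
n = ((z_{α/2} + z_β) / d)²

z_{α/2} = 1.645 (for α = 0.1, two-sided)
z_β = 1.405 (for power = 0.92)
d = 0.73

n = ((1.645 + 1.405) / 0.73)²
n = (4.178)²
n ≈ 17.46
Round up to the next whole number: n = 18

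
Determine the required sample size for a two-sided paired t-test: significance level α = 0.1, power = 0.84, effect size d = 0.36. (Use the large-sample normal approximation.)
n = 54 pairs

Sample size formula (paired t-test, normal approximation):
n = ((z_{α/2} + z_β) / d)²

z_{α/2} = 1.645 (for α = 0.1, two-sided)
z_β = 0.994 (for power = 0.84)
d = 0.36

n = ((1.645 + 0.994) / 0.36)²
n = (7.331)²
n ≈ 53.74
Round up to the next whole number: n = 54 pairs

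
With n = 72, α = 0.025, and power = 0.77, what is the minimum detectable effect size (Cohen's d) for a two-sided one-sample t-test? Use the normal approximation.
d ≈ 0.35

Minimum detectable effect (one-sample t-test, normal approximation):
d = (z_{α/2} + z_β) / √n
d = (2.241 + 0.739) / √72
d = 2.980 / 8.485
d ≈ 0.35

By Cohen's convention (0.2 small / 0.5 medium / 0.8 large): small effect.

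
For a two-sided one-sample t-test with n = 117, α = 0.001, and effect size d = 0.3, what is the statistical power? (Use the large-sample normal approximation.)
Power ≈ 0.48

Power calculation (one-sample t-test, normal approximation):
z_β = d · √n - z_{α/2}
z_β = 0.3 · √117 - 3.291
z_β = 0.3 · 10.817 - 3.291
z_β = -0.046

Power = Φ(z_β) = Φ(-0.046) ≈ 0.482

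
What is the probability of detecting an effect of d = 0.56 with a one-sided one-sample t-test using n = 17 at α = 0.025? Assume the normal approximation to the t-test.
Power ≈ 0.64

Power calculation (one-sample t-test, normal approximation):
z_β = d · √n - z_α
z_β = 0.56 · √17 - 1.960
z_β = 0.56 · 4.123 - 1.960
z_β = 0.349

Power = Φ(z_β) = Φ(0.349) ≈ 0.636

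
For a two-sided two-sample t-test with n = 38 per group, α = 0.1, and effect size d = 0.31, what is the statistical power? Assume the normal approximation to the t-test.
Power ≈ 0.38

Power calculation (two-sample t-test, normal approximation):
z_β = d · √(n/2) - z_{α/2}
z_β = 0.31 · √(38/2) - 1.645
z_β = 0.31 · 4.359 - 1.645
z_β = -0.294

Power = Φ(z_β) = Φ(-0.294) ≈ 0.385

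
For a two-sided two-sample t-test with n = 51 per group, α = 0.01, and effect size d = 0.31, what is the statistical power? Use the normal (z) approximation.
Power ≈ 0.16

Power calculation (two-sample t-test, normal approximation):
z_β = d · √(n/2) - z_{α/2}
z_β = 0.31 · √(51/2) - 2.576
z_β = 0.31 · 5.050 - 2.576
z_β = -1.010

Power = Φ(z_β) = Φ(-1.010) ≈ 0.156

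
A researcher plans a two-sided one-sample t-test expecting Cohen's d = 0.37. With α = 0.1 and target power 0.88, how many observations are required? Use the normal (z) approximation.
n = 59

Sample size formula (one-sample t-test, normal approximation):
n = ((z_{α/2} + z_β) / d)²

z_{α/2} = 1.645 (for α = 0.1, two-sided)
z_β = 1.175 (for power = 0.88)
d = 0.37

n = ((1.645 + 1.175) / 0.37)²
n = (7.622)²
n ≈ 58.09
Round up to the next whole number: n = 59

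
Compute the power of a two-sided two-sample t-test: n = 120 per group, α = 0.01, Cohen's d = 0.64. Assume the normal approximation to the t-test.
Power ≈ 0.99

Power calculation (two-sample t-test, normal approximation):
z_β = d · √(n/2) - z_{α/2}
z_β = 0.64 · √(120/2) - 2.576
z_β = 0.64 · 7.746 - 2.576
z_β = 2.382

Power = Φ(z_β) = Φ(2.382) ≈ 0.991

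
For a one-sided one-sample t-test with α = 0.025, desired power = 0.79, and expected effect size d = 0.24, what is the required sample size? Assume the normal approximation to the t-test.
n = 133

Sample size formula (one-sample t-test, normal approximation):
n = ((z_α + z_β) / d)²

z_α = 1.960 (for α = 0.025, one-sided)
z_β = 0.806 (for power = 0.79)
d = 0.24

n = ((1.960 + 0.806) / 0.24)²
n = (11.525)²
n ≈ 132.83
Round up to the next whole number: n = 133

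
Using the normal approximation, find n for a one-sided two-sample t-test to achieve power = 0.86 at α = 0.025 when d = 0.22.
n = 382 per group

Sample size formula (two-sample t-test, normal approximation):
n = 2 · ((z_α + z_β) / d)²

z_α = 1.960 (for α = 0.025, one-sided)
z_β = 1.080 (for power = 0.86)
d = 0.22

n = 2 · ((1.960 + 1.080) / 0.22)²
n = 2 · (13.818)²
n ≈ 381.87
Round up to the next whole number: n = 382 per group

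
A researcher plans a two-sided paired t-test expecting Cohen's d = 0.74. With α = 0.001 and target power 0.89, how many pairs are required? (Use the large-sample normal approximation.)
n = 38 pairs

Sample size formula (paired t-test, normal approximation):
n = ((z_{α/2} + z_β) / d)²

z_{α/2} = 3.291 (for α = 0.001, two-sided)
z_β = 1.227 (for power = 0.89)
d = 0.74

n = ((3.291 + 1.227) / 0.74)²
n = (6.105)²
n ≈ 37.27
Round up to the next whole number: n = 38 pairs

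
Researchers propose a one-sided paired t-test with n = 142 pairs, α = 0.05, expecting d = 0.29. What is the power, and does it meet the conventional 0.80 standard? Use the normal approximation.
Power ≈ 0.96; the study is adequately powered (power ≥ 0.80)

Power calculation (paired t-test, normal approximation):
z_β = d · √n - z_α
z_β = 0.29 · √142 - 1.645
z_β = 0.29 · 11.916 - 1.645
z_β = 1.811

Power = Φ(z_β) = Φ(1.811) ≈ 0.965

Effect size d = 0.29 is small by Cohen's convention (0.2/0.5/0.8).

Threshold: power ≥ 0.80 is conventionally adequate.
Power ≈ 0.96 → the study is adequately powered (power ≥ 0.80).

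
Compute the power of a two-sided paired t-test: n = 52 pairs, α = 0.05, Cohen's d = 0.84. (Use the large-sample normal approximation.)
Power ≈ 1.00

Power calculation (paired t-test, normal approximation):
z_β = d · √n - z_{α/2}
z_β = 0.84 · √52 - 1.960
z_β = 0.84 · 7.211 - 1.960
z_β = 4.097

Power = Φ(z_β) = Φ(4.097) ≈ 1.000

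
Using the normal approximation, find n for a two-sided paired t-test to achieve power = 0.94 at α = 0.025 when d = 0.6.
n = 41 pairs

Sample size formula (paired t-test, normal approximation):
n = ((z_{α/2} + z_β) / d)²

z_{α/2} = 2.241 (for α = 0.025, two-sided)
z_β = 1.555 (for power = 0.94)
d = 0.6

n = ((2.241 + 1.555) / 0.6)²
n = (6.327)²
n ≈ 40.03
Round up to the next whole number: n = 41 pairs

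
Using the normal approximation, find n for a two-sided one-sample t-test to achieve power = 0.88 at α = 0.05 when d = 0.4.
n = 62

Sample size formula (one-sample t-test, normal approximation):
n = ((z_{α/2} + z_β) / d)²

z_{α/2} = 1.960 (for α = 0.05, two-sided)
z_β = 1.175 (for power = 0.88)
d = 0.4

n = ((1.960 + 1.175) / 0.4)²
n = (7.838)²
n ≈ 61.43
Round up to the next whole number: n = 62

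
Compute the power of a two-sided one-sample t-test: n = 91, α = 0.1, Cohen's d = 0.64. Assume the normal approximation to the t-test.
Power ≈ 1.00

Power calculation (one-sample t-test, normal approximation):
z_β = d · √n - z_{α/2}
z_β = 0.64 · √91 - 1.645
z_β = 0.64 · 9.539 - 1.645
z_β = 4.460

Power = Φ(z_β) = Φ(4.460) ≈ 1.000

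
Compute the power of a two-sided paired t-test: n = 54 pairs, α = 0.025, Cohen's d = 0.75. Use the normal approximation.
Power ≈ 1.00

Power calculation (paired t-test, normal approximation):
z_β = d · √n - z_{α/2}
z_β = 0.75 · √54 - 2.241
z_β = 0.75 · 7.348 - 2.241
z_β = 3.270

Power = Φ(z_β) = Φ(3.270) ≈ 0.999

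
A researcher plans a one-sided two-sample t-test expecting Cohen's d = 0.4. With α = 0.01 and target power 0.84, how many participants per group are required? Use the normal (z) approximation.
n = 138 per group

Sample size formula (two-sample t-test, normal approximation):
n = 2 · ((z_α + z_β) / d)²

z_α = 2.326 (for α = 0.01, one-sided)
z_β = 0.994 (for power = 0.84)
d = 0.4

n = 2 · ((2.326 + 0.994) / 0.4)²
n = 2 · (8.300)²
n ≈ 137.78
Round up to the next whole number: n = 138 per group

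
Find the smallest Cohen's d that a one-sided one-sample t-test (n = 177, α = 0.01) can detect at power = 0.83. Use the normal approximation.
d ≈ 0.25

Minimum detectable effect (one-sample t-test, normal approximation):
d = (z_α + z_β) / √n
d = (2.326 + 0.954) / √177
d = 3.281 / 13.304
d ≈ 0.25

By Cohen's convention (0.2 small / 0.5 medium / 0.8 large): small effect.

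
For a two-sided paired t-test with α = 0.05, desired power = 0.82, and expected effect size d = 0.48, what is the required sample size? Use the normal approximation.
n = 36 pairs

Sample size formula (paired t-test, normal approximation):
n = ((z_{α/2} + z_β) / d)²

z_{α/2} = 1.960 (for α = 0.05, two-sided)
z_β = 0.915 (for power = 0.82)
d = 0.48

n = ((1.960 + 0.915) / 0.48)²
n = (5.990)²
n ≈ 35.88
Round up to the next whole number: n = 36 pairs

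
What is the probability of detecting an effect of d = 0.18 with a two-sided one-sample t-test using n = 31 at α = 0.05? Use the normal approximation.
Power ≈ 0.17

Power calculation (one-sample t-test, normal approximation):
z_β = d · √n - z_{α/2}
z_β = 0.18 · √31 - 1.960
z_β = 0.18 · 5.568 - 1.960
z_β = -0.958

Power = Φ(z_β) = Φ(-0.958) ≈ 0.169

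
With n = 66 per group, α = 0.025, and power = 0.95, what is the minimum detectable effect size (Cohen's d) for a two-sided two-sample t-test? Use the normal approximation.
d ≈ 0.68

Minimum detectable effect (two-sample t-test, normal approximation):
d = (z_{α/2} + z_β) / √(n/2)
d = (2.241 + 1.645) / √(66/2)
d = 3.886 / 5.745
d ≈ 0.68

By Cohen's convention (0.2 small / 0.5 medium / 0.8 large): medium effect.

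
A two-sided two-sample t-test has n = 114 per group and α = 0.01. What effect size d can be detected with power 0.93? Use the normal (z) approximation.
d ≈ 0.54

Minimum detectable effect (two-sample t-test, normal approximation):
d = (z_{α/2} + z_β) / √(n/2)
d = (2.576 + 1.476) / √(114/2)
d = 4.052 / 7.550
d ≈ 0.54

By Cohen's convention (0.2 small / 0.5 medium / 0.8 large): medium effect.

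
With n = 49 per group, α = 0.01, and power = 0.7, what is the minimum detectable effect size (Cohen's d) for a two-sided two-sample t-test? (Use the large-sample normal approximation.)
d ≈ 0.63

Minimum detectable effect (two-sample t-test, normal approximation):
d = (z_{α/2} + z_β) / √(n/2)
d = (2.576 + 0.524) / √(49/2)
d = 3.100 / 4.950
d ≈ 0.63

By Cohen's convention (0.2 small / 0.5 medium / 0.8 large): medium effect.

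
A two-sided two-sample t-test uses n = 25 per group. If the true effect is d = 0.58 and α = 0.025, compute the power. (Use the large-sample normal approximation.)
Power ≈ 0.42

Power calculation (two-sample t-test, normal approximation):
z_β = d · √(n/2) - z_{α/2}
z_β = 0.58 · √(25/2) - 2.241
z_β = 0.58 · 3.536 - 2.241
z_β = -0.191

Power = Φ(z_β) = Φ(-0.191) ≈ 0.424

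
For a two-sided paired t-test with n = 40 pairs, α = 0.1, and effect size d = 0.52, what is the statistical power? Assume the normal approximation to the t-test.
Power ≈ 0.95

Power calculation (paired t-test, normal approximation):
z_β = d · √n - z_{α/2}
z_β = 0.52 · √40 - 1.645
z_β = 0.52 · 6.325 - 1.645
z_β = 1.644

Power = Φ(z_β) = Φ(1.644) ≈ 0.950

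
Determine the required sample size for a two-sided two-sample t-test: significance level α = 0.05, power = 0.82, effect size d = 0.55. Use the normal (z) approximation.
n = 55 per group

Sample size formula (two-sample t-test, normal approximation):
n = 2 · ((z_{α/2} + z_β) / d)²

z_{α/2} = 1.960 (for α = 0.05, two-sided)
z_β = 0.915 (for power = 0.82)
d = 0.55

n = 2 · ((1.960 + 0.915) / 0.55)²
n = 2 · (5.227)²
n ≈ 54.64
Round up to the next whole number: n = 55 per group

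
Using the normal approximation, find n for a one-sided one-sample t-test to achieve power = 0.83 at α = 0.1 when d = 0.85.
n = 7

Sample size formula (one-sample t-test, normal approximation):
n = ((z_α + z_β) / d)²

z_α = 1.282 (for α = 0.1, one-sided)
z_β = 0.954 (for power = 0.83)
d = 0.85

n = ((1.282 + 0.954) / 0.85)²
n = (2.631)²
n ≈ 6.92
Round up to the next whole number: n = 7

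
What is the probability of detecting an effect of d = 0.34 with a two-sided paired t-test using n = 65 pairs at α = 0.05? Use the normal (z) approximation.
Power ≈ 0.78

Power calculation (paired t-test, normal approximation):
z_β = d · √n - z_{α/2}
z_β = 0.34 · √65 - 1.960
z_β = 0.34 · 8.062 - 1.960
z_β = 0.781

Power = Φ(z_β) = Φ(0.781) ≈ 0.783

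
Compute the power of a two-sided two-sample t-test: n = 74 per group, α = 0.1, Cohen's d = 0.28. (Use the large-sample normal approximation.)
Power ≈ 0.52

Power calculation (two-sample t-test, normal approximation):
z_β = d · √(n/2) - z_{α/2}
z_β = 0.28 · √(74/2) - 1.645
z_β = 0.28 · 6.083 - 1.645
z_β = 0.058

Power = Φ(z_β) = Φ(0.058) ≈ 0.523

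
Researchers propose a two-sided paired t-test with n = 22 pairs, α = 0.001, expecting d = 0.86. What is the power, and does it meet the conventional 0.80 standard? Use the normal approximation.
Power ≈ 0.77; the study is underpowered (power < 0.80)

Power calculation (paired t-test, normal approximation):
z_β = d · √n - z_{α/2}
z_β = 0.86 · √22 - 3.291
z_β = 0.86 · 4.690 - 3.291
z_β = 0.743

Power = Φ(z_β) = Φ(0.743) ≈ 0.771

Effect size d = 0.86 is large by Cohen's convention (0.2/0.5/0.8).

Threshold: power ≥ 0.80 is conventionally adequate.
Power ≈ 0.77 → the study is underpowered (power < 0.80).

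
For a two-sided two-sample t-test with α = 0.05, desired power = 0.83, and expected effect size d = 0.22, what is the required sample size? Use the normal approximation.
n = 351 per group

Sample size formula (two-sample t-test, normal approximation):
n = 2 · ((z_{α/2} + z_β) / d)²

z_{α/2} = 1.960 (for α = 0.05, two-sided)
z_β = 0.954 (for power = 0.83)
d = 0.22

n = 2 · ((1.960 + 0.954) / 0.22)²
n = 2 · (13.245)²
n ≈ 350.86
Round up to the next whole number: n = 351 per group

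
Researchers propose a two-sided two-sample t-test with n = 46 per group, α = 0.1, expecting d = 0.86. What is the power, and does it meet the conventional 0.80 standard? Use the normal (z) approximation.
Power ≈ 0.99; the study is adequately powered (power ≥ 0.80)

Power calculation (two-sample t-test, normal approximation):
z_β = d · √(n/2) - z_{α/2}
z_β = 0.86 · √(46/2) - 1.645
z_β = 0.86 · 4.796 - 1.645
z_β = 2.480

Power = Φ(z_β) = Φ(2.480) ≈ 0.993

Effect size d = 0.86 is large by Cohen's convention (0.2/0.5/0.8).

Threshold: power ≥ 0.80 is conventionally adequate.
Power ≈ 0.99 → the study is adequately powered (power ≥ 0.80).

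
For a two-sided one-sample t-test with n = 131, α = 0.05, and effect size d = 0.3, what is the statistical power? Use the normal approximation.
Power ≈ 0.93

Power calculation (one-sample t-test, normal approximation):
z_β = d · √n - z_{α/2}
z_β = 0.3 · √131 - 1.960
z_β = 0.3 · 11.446 - 1.960
z_β = 1.474

Power = Φ(z_β) = Φ(1.474) ≈ 0.930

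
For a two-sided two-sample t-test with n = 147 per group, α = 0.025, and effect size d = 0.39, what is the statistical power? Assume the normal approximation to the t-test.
Power ≈ 0.86

Power calculation (two-sample t-test, normal approximation):
z_β = d · √(n/2) - z_{α/2}
z_β = 0.39 · √(147/2) - 2.241
z_β = 0.39 · 8.573 - 2.241
z_β = 1.102

Power = Φ(z_β) = Φ(1.102) ≈ 0.865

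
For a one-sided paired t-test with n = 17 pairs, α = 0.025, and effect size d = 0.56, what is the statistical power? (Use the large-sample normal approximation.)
Power ≈ 0.64

Power calculation (paired t-test, normal approximation):
z_β = d · √n - z_α
z_β = 0.56 · √17 - 1.960
z_β = 0.56 · 4.123 - 1.960
z_β = 0.349

Power = Φ(z_β) = Φ(0.349) ≈ 0.636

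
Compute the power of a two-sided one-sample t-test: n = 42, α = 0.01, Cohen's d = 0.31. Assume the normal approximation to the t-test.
Power ≈ 0.29

Power calculation (one-sample t-test, normal approximation):
z_β = d · √n - z_{α/2}
z_β = 0.31 · √42 - 2.576
z_β = 0.31 · 6.481 - 2.576
z_β = -0.567

Power = Φ(z_β) = Φ(-0.567) ≈ 0.285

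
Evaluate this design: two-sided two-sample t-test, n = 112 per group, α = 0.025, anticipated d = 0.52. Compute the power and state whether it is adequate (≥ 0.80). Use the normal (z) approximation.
Power ≈ 0.95; the study is adequately powered (power ≥ 0.80)

Power calculation (two-sample t-test, normal approximation):
z_β = d · √(n/2) - z_{α/2}
z_β = 0.52 · √(112/2) - 2.241
z_β = 0.52 · 7.483 - 2.241
z_β = 1.650

Power = Φ(z_β) = Φ(1.650) ≈ 0.951

Effect size d = 0.52 is medium by Cohen's convention (0.2/0.5/0.8).

Threshold: power ≥ 0.80 is conventionally adequate.
Power ≈ 0.95 → the study is adequately powered (power ≥ 0.80).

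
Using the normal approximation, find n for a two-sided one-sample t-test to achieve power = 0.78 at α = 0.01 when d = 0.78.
n = 19

Sample size formula (one-sample t-test, normal approximation):
n = ((z_{α/2} + z_β) / d)²

z_{α/2} = 2.576 (for α = 0.01, two-sided)
z_β = 0.772 (for power = 0.78)
d = 0.78

n = ((2.576 + 0.772) / 0.78)²
n = (4.292)²
n ≈ 18.42
Round up to the next whole number: n = 19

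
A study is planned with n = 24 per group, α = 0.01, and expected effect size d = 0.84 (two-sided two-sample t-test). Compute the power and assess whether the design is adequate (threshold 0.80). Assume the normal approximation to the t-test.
Power ≈ 0.63; the study is underpowered (power < 0.80)

Power calculation (two-sample t-test, normal approximation):
z_β = d · √(n/2) - z_{α/2}
z_β = 0.84 · √(24/2) - 2.576
z_β = 0.84 · 3.464 - 2.576
z_β = 0.334

Power = Φ(z_β) = Φ(0.334) ≈ 0.631

Effect size d = 0.84 is large by Cohen's convention (0.2/0.5/0.8).

Threshold: power ≥ 0.80 is conventionally adequate.
Power ≈ 0.63 → the study is underpowered (power < 0.80).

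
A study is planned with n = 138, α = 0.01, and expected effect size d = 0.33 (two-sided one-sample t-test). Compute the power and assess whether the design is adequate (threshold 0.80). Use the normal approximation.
Power ≈ 0.90; the study is adequately powered (power ≥ 0.80)

Power calculation (one-sample t-test, normal approximation):
z_β = d · √n - z_{α/2}
z_β = 0.33 · √138 - 2.576
z_β = 0.33 · 11.747 - 2.576
z_β = 1.301

Power = Φ(z_β) = Φ(1.301) ≈ 0.903

Effect size d = 0.33 is small by Cohen's convention (0.2/0.5/0.8).

Threshold: power ≥ 0.80 is conventionally adequate.
Power ≈ 0.90 → the study is adequately powered (power ≥ 0.80).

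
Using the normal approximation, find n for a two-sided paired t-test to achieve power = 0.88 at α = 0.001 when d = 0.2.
n = 499 pairs

Sample size formula (paired t-test, normal approximation):
n = ((z_{α/2} + z_β) / d)²

z_{α/2} = 3.291 (for α = 0.001, two-sided)
z_β = 1.175 (for power = 0.88)
d = 0.2

n = ((3.291 + 1.175) / 0.2)²
n = (22.330)²
n ≈ 498.63
Round up to the next whole number: n = 499 pairs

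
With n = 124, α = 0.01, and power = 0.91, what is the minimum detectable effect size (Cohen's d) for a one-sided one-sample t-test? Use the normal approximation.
d ≈ 0.33

Minimum detectable effect (one-sample t-test, normal approximation):
d = (z_α + z_β) / √n
d = (2.326 + 1.341) / √124
d = 3.667 / 11.136
d ≈ 0.33

By Cohen's convention (0.2 small / 0.5 medium / 0.8 large): small effect.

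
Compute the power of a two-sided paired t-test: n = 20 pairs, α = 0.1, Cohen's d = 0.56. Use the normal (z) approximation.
Power ≈ 0.80

Power calculation (paired t-test, normal approximation):
z_β = d · √n - z_{α/2}
z_β = 0.56 · √20 - 1.645
z_β = 0.56 · 4.472 - 1.645
z_β = 0.860

Power = Φ(z_β) = Φ(0.860) ≈ 0.805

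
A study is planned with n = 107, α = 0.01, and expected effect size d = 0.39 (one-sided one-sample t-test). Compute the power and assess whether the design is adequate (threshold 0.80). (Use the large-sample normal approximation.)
Power ≈ 0.96; the study is adequately powered (power ≥ 0.80)

Power calculation (one-sample t-test, normal approximation):
z_β = d · √n - z_α
z_β = 0.39 · √107 - 2.326
z_β = 0.39 · 10.344 - 2.326
z_β = 1.708

Power = Φ(z_β) = Φ(1.708) ≈ 0.956

Effect size d = 0.39 is small by Cohen's convention (0.2/0.5/0.8).

Threshold: power ≥ 0.80 is conventionally adequate.
Power ≈ 0.96 → the study is adequately powered (power ≥ 0.80).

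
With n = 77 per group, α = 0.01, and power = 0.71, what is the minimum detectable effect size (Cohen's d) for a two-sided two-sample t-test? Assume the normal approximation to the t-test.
d ≈ 0.50

Minimum detectable effect (two-sample t-test, normal approximation):
d = (z_{α/2} + z_β) / √(n/2)
d = (2.576 + 0.553) / √(77/2)
d = 3.129 / 6.205
d ≈ 0.50

By Cohen's convention (0.2 small / 0.5 medium / 0.8 large): medium effect.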